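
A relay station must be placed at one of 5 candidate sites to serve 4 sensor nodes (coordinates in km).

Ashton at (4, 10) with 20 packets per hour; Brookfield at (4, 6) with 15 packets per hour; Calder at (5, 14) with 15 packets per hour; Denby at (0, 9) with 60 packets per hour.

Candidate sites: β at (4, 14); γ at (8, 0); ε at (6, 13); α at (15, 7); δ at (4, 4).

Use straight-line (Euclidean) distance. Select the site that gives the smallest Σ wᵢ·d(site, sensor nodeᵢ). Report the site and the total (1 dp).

Total weighted distance at each candidate:
  β (4, 14): total = 599.2
  γ (8, 0): total = 1260.8
  ε (6, 13): total = 635.2
  α (15, 7): total = 1484.8
  δ (4, 4): total = 684.9
Minimum is at β with total 599.2 km.

β, total 599.2 km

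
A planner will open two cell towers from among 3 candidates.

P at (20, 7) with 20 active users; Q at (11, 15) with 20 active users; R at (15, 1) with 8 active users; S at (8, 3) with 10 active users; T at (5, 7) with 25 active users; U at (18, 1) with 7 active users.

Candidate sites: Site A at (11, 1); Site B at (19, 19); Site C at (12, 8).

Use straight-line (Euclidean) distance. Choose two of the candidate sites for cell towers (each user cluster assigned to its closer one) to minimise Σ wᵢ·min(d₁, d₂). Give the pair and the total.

Evaluate every pair (each demand assigned to the nearer of the two):
  {Site A, Site C}: total = 596.5
  {Site B, Site C}: total = 668.9
  {Site A, Site B}: total = 724.4
Best pair: {Site A, Site C} with total 596.5.

{Site A, Site C}, total 596.5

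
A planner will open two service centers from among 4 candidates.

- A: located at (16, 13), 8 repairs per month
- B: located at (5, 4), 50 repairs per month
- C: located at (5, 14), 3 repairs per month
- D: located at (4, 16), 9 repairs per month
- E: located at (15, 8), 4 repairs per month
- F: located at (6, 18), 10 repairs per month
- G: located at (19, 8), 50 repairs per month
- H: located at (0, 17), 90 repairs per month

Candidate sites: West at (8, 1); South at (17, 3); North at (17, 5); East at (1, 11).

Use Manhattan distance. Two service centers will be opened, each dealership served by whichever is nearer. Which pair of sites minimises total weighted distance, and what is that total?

{North, East}, total 1735

Evaluate every pair (each demand assigned to the nearer of the two):
  {North, East}: total = 1735
  {South, East}: total = 1859
  {West, East}: total = 2235
  {West, North}: total = 3211
  {West, South}: total = 3335
  {South, North}: total = 4121
Best pair: {North, East} with total 1735.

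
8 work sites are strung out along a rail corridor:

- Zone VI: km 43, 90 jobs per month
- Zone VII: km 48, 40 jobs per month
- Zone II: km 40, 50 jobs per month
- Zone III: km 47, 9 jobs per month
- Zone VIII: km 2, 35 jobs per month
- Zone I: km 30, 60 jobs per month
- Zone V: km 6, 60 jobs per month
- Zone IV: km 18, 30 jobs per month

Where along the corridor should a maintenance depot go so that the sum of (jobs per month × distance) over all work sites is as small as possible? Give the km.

x = 40

For a sum of weighted absolute distances on a line, the optimum is the weighted median (not the mean). Total weight W = 374; half-weight = 187.
Sort by position and accumulate weight:
  km 2 (Zone VIII, w=35) → cum 35
  km 6 (Zone V, w=60) → cum 95
  km 18 (Zone IV, w=30) → cum 125
  km 30 (Zone I, w=60) → cum 185
  km 40 (Zone II, w=50) → cum 235  ≥ 187 → median here
  km 43 (Zone VI, w=90) → cum 325
  km 47 (Zone III, w=9) → cum 334
  km 48 (Zone VII, w=40) → cum 374
Optimal location: km 40.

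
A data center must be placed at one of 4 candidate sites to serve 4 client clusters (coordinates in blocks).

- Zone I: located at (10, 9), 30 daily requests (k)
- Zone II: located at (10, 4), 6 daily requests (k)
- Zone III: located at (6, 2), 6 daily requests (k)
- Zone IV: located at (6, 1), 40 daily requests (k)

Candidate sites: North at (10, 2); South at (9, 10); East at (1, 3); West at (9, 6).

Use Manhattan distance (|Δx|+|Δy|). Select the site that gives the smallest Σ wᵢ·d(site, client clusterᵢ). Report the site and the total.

North, total 446 blocks

Total weighted distance at each candidate:
  North (10, 2): total = 446
  South (9, 10): total = 648
  East (1, 3): total = 826
  West (9, 6): total = 500
Minimum is at North with total 446 blocks.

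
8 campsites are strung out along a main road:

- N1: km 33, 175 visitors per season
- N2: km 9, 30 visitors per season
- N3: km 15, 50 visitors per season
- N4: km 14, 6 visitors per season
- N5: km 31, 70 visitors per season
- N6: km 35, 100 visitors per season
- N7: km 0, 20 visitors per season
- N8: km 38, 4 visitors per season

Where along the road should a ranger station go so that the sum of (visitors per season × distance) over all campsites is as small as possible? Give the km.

For a sum of weighted absolute distances on a line, the optimum is the weighted median (not the mean). Total weight W = 455; half-weight = 227.5.
Sort by position and accumulate weight:
  km 0 (N7, w=20) → cum 20
  km 9 (N2, w=30) → cum 50
  km 14 (N4, w=6) → cum 56
  km 15 (N3, w=50) → cum 106
  km 31 (N5, w=70) → cum 176
  km 33 (N1, w=175) → cum 351  ≥ 227.5 → median here
  km 35 (N6, w=100) → cum 451
  km 38 (N8, w=4) → cum 455
Optimal location: km 33.

x = 33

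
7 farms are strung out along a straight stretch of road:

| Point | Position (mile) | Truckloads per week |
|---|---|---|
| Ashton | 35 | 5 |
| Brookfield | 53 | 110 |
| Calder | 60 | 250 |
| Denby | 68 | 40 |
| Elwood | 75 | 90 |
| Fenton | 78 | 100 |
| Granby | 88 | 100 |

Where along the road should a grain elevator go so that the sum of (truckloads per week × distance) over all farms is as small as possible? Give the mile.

x = 60

For a sum of weighted absolute distances on a line, the optimum is the weighted median (not the mean). Total weight W = 695; half-weight = 347.5.
Sort by position and accumulate weight:
  mile 35 (Ashton, w=5) → cum 5
  mile 53 (Brookfield, w=110) → cum 115
  mile 60 (Calder, w=250) → cum 365  ≥ 347.5 → median here
  mile 68 (Denby, w=40) → cum 405
  mile 75 (Elwood, w=90) → cum 495
  mile 78 (Fenton, w=100) → cum 595
  mile 88 (Granby, w=100) → cum 695
Optimal location: mile 60.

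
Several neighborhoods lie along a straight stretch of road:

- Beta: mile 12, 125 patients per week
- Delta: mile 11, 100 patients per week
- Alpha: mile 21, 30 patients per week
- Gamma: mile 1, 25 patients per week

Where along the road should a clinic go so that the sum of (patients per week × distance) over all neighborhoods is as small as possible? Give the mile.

x = 12

For a sum of weighted absolute distances on a line, the optimum is the weighted median (not the mean). Total weight W = 280; half-weight = 140.
Sort by position and accumulate weight:
  mile 1 (Gamma, w=25) → cum 25
  mile 11 (Delta, w=100) → cum 125
  mile 12 (Beta, w=125) → cum 250  ≥ 140 → median here
  mile 21 (Alpha, w=30) → cum 280
Optimal location: mile 12.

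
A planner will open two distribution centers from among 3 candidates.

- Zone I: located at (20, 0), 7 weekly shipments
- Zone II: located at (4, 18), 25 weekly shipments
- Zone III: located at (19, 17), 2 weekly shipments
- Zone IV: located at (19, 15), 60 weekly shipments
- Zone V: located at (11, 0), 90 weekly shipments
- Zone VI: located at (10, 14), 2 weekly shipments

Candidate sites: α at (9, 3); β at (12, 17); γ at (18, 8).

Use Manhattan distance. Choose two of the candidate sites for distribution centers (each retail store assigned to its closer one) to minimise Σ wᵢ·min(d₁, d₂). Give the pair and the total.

Evaluate every pair (each demand assigned to the nearer of the two):
  {α, β}: total = 1337
  {α, γ}: total = 1544
  {β, γ}: total = 2149
Best pair: {α, β} with total 1337.

{α, β}, total 1337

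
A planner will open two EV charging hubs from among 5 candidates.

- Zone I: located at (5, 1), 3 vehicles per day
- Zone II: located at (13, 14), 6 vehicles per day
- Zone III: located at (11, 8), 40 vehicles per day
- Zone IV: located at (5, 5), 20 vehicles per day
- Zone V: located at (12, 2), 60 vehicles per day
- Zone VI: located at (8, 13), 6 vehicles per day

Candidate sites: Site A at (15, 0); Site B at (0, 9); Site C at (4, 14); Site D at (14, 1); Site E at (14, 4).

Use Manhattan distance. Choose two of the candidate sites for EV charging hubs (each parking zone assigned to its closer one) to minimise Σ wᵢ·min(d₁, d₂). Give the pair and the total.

{Site C, Site E}, total 840

Evaluate every pair (each demand assigned to the nearer of the two):
  {Site C, Site E}: total = 840
  {Site D, Site E}: total = 843
  {Site B, Site E}: total = 874
  {Site C, Site D}: total = 891
  {Site A, Site E}: total = 909
  {Site B, Site D}: total = 943
  {Site A, Site D}: total = 1059
  {Site A, Site C}: total = 1097
  {Site A, Site B}: total = 1161
  {Site B, Site C}: total = 1923
Best pair: {Site C, Site E} with total 840.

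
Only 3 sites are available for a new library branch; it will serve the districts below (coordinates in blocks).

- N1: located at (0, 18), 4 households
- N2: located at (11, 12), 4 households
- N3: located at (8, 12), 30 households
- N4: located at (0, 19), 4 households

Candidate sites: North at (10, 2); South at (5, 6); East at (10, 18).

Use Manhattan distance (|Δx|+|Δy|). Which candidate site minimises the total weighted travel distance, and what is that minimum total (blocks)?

Total weighted distance at each candidate:
  North (10, 2): total = 616
  South (5, 6): total = 458
  East (10, 18): total = 352
Minimum is at East with total 352 blocks.

East, total 352 blocks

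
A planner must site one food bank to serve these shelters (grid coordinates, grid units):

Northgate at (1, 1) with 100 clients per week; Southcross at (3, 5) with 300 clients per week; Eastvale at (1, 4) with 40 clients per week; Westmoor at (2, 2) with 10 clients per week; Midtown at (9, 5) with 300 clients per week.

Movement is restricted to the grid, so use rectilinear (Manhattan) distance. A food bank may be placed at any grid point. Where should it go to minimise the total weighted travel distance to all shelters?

(3, 5)

Manhattan distance separates: Σwᵢ(|x−xᵢ|+|y−yᵢ|) = Σwᵢ|x−xᵢ| + Σwᵢ|y−yᵢ|, so x and y are optimised independently as 1-D weighted medians.
Total weight W = 750; half = 375.
x-coordinate, sorted with cumulative weight:
  x=1 (Northgate, w=100) cum 100
  x=1 (Eastvale, w=40) cum 140
  x=2 (Westmoor, w=10) cum 150
  x=3 (Southcross, w=300) cum 450  ← median
  x=9 (Midtown, w=300) cum 750
⇒ x* = 3
y-coordinate, sorted with cumulative weight:
  y=1 (Northgate, w=100) cum 100
  y=2 (Westmoor, w=10) cum 110
  y=4 (Eastvale, w=40) cum 150
  y=5 (Southcross, w=300) cum 450  ← median
  y=5 (Midtown, w=300) cum 750
⇒ y* = 5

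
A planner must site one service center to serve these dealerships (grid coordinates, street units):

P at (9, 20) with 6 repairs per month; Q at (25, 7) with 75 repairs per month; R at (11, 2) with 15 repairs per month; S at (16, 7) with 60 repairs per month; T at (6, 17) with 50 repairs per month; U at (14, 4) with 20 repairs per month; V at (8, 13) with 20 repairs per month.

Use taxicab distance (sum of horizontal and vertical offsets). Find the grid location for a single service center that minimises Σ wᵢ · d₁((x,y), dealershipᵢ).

Manhattan distance separates: Σwᵢ(|x−xᵢ|+|y−yᵢ|) = Σwᵢ|x−xᵢ| + Σwᵢ|y−yᵢ|, so x and y are optimised independently as 1-D weighted medians.
Total weight W = 246; half = 123.
x-coordinate, sorted with cumulative weight:
  x=6 (T, w=50) cum 50
  x=8 (V, w=20) cum 70
  x=9 (P, w=6) cum 76
  x=11 (R, w=15) cum 91
  x=14 (U, w=20) cum 111
  x=16 (S, w=60) cum 171  ← median
  x=25 (Q, w=75) cum 246
⇒ x* = 16
y-coordinate, sorted with cumulative weight:
  y=2 (R, w=15) cum 15
  y=4 (U, w=20) cum 35
  y=7 (Q, w=75) cum 110
  y=7 (S, w=60) cum 170  ← median
  y=13 (V, w=20) cum 190
  y=17 (T, w=50) cum 240
  y=20 (P, w=6) cum 246
⇒ y* = 7

(16, 7)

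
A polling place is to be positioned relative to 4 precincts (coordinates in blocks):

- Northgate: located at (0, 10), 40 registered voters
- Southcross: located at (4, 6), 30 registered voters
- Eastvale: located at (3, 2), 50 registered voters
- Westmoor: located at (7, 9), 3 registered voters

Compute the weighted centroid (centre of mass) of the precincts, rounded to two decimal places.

(2.37, 5.75)

The minimiser of Σwᵢ‖p−pᵢ‖² is the weighted centroid p* = (Σwᵢpᵢ)/(Σwᵢ).
Σwᵢ = 123.
Σwᵢxᵢ = 40·0 + 30·4 + 50·3 + 3·7 = 291.
Σwᵢyᵢ = 40·10 + 30·6 + 50·2 + 3·9 = 707.
x* = 291/123 = 2.37, y* = 707/123 = 5.75.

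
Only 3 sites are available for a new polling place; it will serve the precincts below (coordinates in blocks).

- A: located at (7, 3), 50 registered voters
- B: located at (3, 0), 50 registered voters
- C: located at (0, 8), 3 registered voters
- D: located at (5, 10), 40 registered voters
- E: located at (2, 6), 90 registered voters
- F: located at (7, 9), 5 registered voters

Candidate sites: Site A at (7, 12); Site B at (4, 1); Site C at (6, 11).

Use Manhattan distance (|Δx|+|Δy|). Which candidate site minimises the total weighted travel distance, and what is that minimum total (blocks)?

Total weighted distance at each candidate:
  Site A (7, 12): total = 2448
  Site B (4, 1): total = 1468
  Site C (6, 11): total = 2082
Minimum is at Site B with total 1468 blocks.

Site B, total 1468 blocks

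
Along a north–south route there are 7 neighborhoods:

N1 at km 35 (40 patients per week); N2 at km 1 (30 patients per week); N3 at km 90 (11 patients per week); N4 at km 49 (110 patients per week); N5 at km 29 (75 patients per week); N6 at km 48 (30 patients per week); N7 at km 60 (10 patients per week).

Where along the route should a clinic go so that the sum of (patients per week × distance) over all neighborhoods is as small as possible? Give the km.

For a sum of weighted absolute distances on a line, the optimum is the weighted median (not the mean). Total weight W = 306; half-weight = 153.
Sort by position and accumulate weight:
  km 1 (N2, w=30) → cum 30
  km 29 (N5, w=75) → cum 105
  km 35 (N1, w=40) → cum 145
  km 48 (N6, w=30) → cum 175  ≥ 153 → median here
  km 49 (N4, w=110) → cum 285
  km 60 (N7, w=10) → cum 295
  km 90 (N3, w=11) → cum 306
Optimal location: km 48.

x = 48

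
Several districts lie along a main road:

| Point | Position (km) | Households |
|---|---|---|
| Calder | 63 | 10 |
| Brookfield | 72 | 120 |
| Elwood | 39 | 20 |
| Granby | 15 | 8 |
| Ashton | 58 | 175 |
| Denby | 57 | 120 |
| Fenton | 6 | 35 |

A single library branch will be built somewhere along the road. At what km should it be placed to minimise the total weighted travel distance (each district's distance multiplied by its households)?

x = 58

For a sum of weighted absolute distances on a line, the optimum is the weighted median (not the mean). Total weight W = 488; half-weight = 244.
Sort by position and accumulate weight:
  km 6 (Fenton, w=35) → cum 35
  km 15 (Granby, w=8) → cum 43
  km 39 (Elwood, w=20) → cum 63
  km 57 (Denby, w=120) → cum 183
  km 58 (Ashton, w=175) → cum 358  ≥ 244 → median here
  km 63 (Calder, w=10) → cum 368
  km 72 (Brookfield, w=120) → cum 488
Optimal location: km 58.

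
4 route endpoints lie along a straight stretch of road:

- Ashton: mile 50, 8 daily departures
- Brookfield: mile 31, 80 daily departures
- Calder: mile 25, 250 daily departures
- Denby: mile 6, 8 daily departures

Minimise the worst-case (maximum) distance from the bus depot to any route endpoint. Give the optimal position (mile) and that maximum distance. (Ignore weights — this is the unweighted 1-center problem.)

The 1-center on a line is the midpoint of the two extreme points: leftmost at 6, rightmost at 50.
Optimal location = (6 + 50)/2 = 28; maximum distance = (50 − 6)/2 = 22.

location 28, max distance 22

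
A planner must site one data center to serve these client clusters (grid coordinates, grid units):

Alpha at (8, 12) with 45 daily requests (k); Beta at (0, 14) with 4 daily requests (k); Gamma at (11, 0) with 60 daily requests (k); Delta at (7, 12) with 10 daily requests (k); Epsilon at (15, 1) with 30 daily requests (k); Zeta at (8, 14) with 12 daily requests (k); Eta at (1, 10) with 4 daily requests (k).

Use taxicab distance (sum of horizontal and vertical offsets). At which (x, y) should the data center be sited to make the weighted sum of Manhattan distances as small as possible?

(11, 1)

Manhattan distance separates: Σwᵢ(|x−xᵢ|+|y−yᵢ|) = Σwᵢ|x−xᵢ| + Σwᵢ|y−yᵢ|, so x and y are optimised independently as 1-D weighted medians.
Total weight W = 165; half = 82.5.
x-coordinate, sorted with cumulative weight:
  x=0 (Beta, w=4) cum 4
  x=1 (Eta, w=4) cum 8
  x=7 (Delta, w=10) cum 18
  x=8 (Alpha, w=45) cum 63
  x=8 (Zeta, w=12) cum 75
  x=11 (Gamma, w=60) cum 135  ← median
  x=15 (Epsilon, w=30) cum 165
⇒ x* = 11
y-coordinate, sorted with cumulative weight:
  y=0 (Gamma, w=60) cum 60
  y=1 (Epsilon, w=30) cum 90  ← median
  y=10 (Eta, w=4) cum 94
  y=12 (Alpha, w=45) cum 139
  y=12 (Delta, w=10) cum 149
  y=14 (Beta, w=4) cum 153
  y=14 (Zeta, w=12) cum 165
⇒ y* = 1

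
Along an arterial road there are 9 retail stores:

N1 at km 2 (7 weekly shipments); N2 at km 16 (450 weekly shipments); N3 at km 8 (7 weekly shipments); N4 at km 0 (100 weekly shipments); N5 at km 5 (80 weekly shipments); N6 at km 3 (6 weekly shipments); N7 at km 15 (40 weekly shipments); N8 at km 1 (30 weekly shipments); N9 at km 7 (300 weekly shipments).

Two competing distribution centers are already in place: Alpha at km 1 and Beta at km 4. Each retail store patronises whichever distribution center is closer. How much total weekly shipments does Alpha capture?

The indifferent point is the midpoint (1+4)/2 = 2.5; retail stores left of it (closer to Alpha at 1) go to Alpha, those right go to Beta.
  N4 at 0 (w=100) → Alpha
  N8 at 1 (w=30) → Alpha
  N1 at 2 (w=7) → Alpha
  N6 at 3 (w=6) → Beta
  N5 at 5 (w=80) → Beta
  N9 at 7 (w=300) → Beta
  N3 at 8 (w=7) → Beta
  N7 at 15 (w=40) → Beta
  N2 at 16 (w=450) → Beta
Alpha captures 137; Beta captures 883.

137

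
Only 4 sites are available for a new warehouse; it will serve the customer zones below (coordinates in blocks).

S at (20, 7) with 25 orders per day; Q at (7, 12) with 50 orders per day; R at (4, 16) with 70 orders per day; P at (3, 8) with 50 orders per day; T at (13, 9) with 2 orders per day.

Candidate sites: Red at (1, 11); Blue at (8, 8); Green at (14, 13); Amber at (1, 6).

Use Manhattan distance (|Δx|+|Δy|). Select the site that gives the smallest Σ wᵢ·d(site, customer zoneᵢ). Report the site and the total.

Total weighted distance at each candidate:
  Red (1, 11): total = 1763
  Blue (8, 8): total = 1677
  Green (14, 13): total = 2420
  Amber (1, 6): total = 2240
Minimum is at Blue with total 1677 blocks.

Blue, total 1677 blocks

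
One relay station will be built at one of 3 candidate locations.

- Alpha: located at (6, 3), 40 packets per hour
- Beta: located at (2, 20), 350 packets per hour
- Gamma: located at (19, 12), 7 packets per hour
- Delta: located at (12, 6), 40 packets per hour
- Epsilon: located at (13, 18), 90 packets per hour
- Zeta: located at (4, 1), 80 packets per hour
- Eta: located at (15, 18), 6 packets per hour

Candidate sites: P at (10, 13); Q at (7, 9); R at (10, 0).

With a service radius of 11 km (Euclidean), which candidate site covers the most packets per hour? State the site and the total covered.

Coverage radius r = 11 km; a point is covered iff (Δx)²+(Δy)² ≤ 11² = 121.
  P (10, 13): covers {Alpha, Beta, Gamma, Delta, Epsilon, Eta} → 533
  Q (7, 9): covers {Alpha, Delta, Epsilon, Zeta} → 250
  R (10, 0): covers {Alpha, Delta, Zeta} → 160
Maximum coverage at P: 533 packets per hour.

P, covering 533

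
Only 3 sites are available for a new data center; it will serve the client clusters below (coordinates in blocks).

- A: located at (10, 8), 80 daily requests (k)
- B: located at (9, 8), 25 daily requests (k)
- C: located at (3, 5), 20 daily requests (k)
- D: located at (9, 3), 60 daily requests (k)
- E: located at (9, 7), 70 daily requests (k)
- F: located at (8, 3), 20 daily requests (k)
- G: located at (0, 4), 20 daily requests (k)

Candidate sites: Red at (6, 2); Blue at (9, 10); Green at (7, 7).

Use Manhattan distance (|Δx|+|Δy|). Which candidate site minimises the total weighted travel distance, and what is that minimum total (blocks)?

Green, total 1315 blocks

Total weighted distance at each candidate:
  Red (6, 2): total = 2165
  Blue (9, 10): total = 1600
  Green (7, 7): total = 1315
Minimum is at Green with total 1315 blocks.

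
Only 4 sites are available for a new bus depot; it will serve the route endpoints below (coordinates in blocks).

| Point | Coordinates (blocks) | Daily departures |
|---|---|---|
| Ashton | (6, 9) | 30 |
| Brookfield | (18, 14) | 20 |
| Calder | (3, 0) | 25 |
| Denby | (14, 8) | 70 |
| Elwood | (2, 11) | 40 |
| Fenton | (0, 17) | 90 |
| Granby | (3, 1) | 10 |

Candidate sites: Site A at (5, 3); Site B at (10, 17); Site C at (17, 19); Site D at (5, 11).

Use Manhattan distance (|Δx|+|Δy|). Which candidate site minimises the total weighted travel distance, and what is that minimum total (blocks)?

Site D, total 2805 blocks

Total weighted distance at each candidate:
  Site A (5, 3): total = 3985
  Site B (10, 17): total = 3780
  Site C (17, 19): total = 5505
  Site D (5, 11): total = 2805
Minimum is at Site D with total 2805 blocks.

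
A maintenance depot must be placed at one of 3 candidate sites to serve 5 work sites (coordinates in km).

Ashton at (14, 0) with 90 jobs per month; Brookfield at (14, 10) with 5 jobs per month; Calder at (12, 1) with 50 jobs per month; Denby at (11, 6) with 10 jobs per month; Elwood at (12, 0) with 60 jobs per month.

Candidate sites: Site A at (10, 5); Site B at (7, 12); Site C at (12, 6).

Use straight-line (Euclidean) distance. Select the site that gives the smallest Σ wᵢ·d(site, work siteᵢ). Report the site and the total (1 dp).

Site A, total 1169.2 km

Total weighted distance at each candidate:
  Site A (10, 5): total = 1169.2
  Site B (7, 12): total = 2743.0
  Site C (12, 6): total = 1211.6
Minimum is at Site A with total 1169.2 km.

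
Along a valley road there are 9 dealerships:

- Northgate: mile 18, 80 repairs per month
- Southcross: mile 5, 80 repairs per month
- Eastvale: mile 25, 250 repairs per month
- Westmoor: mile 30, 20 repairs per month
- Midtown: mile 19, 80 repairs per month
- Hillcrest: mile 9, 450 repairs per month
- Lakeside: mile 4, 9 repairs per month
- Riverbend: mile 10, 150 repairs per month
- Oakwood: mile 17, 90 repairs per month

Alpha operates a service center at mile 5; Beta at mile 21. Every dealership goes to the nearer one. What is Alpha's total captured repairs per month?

689

The indifferent point is the midpoint (5+21)/2 = 13; dealerships left of it (closer to Alpha at 5) go to Alpha, those right go to Beta.
  Lakeside at 4 (w=9) → Alpha
  Southcross at 5 (w=80) → Alpha
  Hillcrest at 9 (w=450) → Alpha
  Riverbend at 10 (w=150) → Alpha
  Oakwood at 17 (w=90) → Beta
  Northgate at 18 (w=80) → Beta
  Midtown at 19 (w=80) → Beta
  Eastvale at 25 (w=250) → Beta
  Westmoor at 30 (w=20) → Beta
Alpha captures 689; Beta captures 520.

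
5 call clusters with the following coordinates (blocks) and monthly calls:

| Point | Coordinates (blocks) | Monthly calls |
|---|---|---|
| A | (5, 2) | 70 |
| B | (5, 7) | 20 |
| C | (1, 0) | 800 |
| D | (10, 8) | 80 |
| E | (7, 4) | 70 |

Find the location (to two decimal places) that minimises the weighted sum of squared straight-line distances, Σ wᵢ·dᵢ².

The minimiser of Σwᵢ‖p−pᵢ‖² is the weighted centroid p* = (Σwᵢpᵢ)/(Σwᵢ).
Σwᵢ = 1040.
Σwᵢxᵢ = 70·5 + 20·5 + 800·1 + 80·10 + 70·7 = 2540.
Σwᵢyᵢ = 70·2 + 20·7 + 800·0 + 80·8 + 70·4 = 1200.
x* = 2540/1040 = 2.44, y* = 1200/1040 = 1.15.

(2.44, 1.15)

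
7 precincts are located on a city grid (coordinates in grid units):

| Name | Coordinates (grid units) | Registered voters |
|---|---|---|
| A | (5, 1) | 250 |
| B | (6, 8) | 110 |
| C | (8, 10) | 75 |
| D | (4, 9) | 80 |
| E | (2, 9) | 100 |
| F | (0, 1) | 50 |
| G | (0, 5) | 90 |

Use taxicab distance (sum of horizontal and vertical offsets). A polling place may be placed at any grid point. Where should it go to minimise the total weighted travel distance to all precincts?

Manhattan distance separates: Σwᵢ(|x−xᵢ|+|y−yᵢ|) = Σwᵢ|x−xᵢ| + Σwᵢ|y−yᵢ|, so x and y are optimised independently as 1-D weighted medians.
Total weight W = 755; half = 377.5.
x-coordinate, sorted with cumulative weight:
  x=0 (F, w=50) cum 50
  x=0 (G, w=90) cum 140
  x=2 (E, w=100) cum 240
  x=4 (D, w=80) cum 320
  x=5 (A, w=250) cum 570  ← median
  x=6 (B, w=110) cum 680
  x=8 (C, w=75) cum 755
⇒ x* = 5
y-coordinate, sorted with cumulative weight:
  y=1 (A, w=250) cum 250
  y=1 (F, w=50) cum 300
  y=5 (G, w=90) cum 390  ← median
  y=8 (B, w=110) cum 500
  y=9 (D, w=80) cum 580
  y=9 (E, w=100) cum 680
  y=10 (C, w=75) cum 755
⇒ y* = 5

(5, 5)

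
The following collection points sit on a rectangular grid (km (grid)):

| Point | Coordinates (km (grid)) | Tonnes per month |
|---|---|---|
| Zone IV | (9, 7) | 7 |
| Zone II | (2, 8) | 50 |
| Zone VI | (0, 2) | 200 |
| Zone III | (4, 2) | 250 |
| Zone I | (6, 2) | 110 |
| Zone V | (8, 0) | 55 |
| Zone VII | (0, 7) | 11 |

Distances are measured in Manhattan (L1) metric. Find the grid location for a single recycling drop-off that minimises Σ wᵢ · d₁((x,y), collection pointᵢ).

Manhattan distance separates: Σwᵢ(|x−xᵢ|+|y−yᵢ|) = Σwᵢ|x−xᵢ| + Σwᵢ|y−yᵢ|, so x and y are optimised independently as 1-D weighted medians.
Total weight W = 683; half = 341.5.
x-coordinate, sorted with cumulative weight:
  x=0 (Zone VI, w=200) cum 200
  x=0 (Zone VII, w=11) cum 211
  x=2 (Zone II, w=50) cum 261
  x=4 (Zone III, w=250) cum 511  ← median
  x=6 (Zone I, w=110) cum 621
  x=8 (Zone V, w=55) cum 676
  x=9 (Zone IV, w=7) cum 683
⇒ x* = 4
y-coordinate, sorted with cumulative weight:
  y=0 (Zone V, w=55) cum 55
  y=2 (Zone VI, w=200) cum 255
  y=2 (Zone III, w=250) cum 505  ← median
  y=2 (Zone I, w=110) cum 615
  y=7 (Zone IV, w=7) cum 622
  y=7 (Zone VII, w=11) cum 633
  y=8 (Zone II, w=50) cum 683
⇒ y* = 2

(4, 2)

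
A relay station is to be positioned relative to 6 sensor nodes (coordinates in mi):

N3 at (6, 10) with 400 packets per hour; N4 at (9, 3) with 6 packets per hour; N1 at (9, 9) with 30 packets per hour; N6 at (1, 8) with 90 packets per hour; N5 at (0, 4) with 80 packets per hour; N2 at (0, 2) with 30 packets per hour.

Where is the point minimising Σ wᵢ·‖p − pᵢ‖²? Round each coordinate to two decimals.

(4.42, 8.47)

The minimiser of Σwᵢ‖p−pᵢ‖² is the weighted centroid p* = (Σwᵢpᵢ)/(Σwᵢ).
Σwᵢ = 636.
Σwᵢxᵢ = 400·6 + 6·9 + 30·9 + 90·1 + 80·0 + 30·0 = 2814.
Σwᵢyᵢ = 400·10 + 6·3 + 30·9 + 90·8 + 80·4 + 30·2 = 5388.
x* = 2814/636 = 4.42, y* = 5388/636 = 8.47.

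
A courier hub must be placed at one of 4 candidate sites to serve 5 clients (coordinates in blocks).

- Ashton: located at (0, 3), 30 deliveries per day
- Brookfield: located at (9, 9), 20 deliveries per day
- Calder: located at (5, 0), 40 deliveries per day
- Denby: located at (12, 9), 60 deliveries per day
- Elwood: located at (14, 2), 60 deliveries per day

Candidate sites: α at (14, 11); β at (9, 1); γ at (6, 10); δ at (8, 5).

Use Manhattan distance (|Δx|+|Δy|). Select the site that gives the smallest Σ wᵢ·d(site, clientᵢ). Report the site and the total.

Total weighted distance at each candidate:
  α (14, 11): total = 2380
  β (9, 1): total = 1710
  γ (6, 10): total = 2290
  δ (8, 5): total = 1740
Minimum is at β with total 1710 blocks.

β, total 1710 blocks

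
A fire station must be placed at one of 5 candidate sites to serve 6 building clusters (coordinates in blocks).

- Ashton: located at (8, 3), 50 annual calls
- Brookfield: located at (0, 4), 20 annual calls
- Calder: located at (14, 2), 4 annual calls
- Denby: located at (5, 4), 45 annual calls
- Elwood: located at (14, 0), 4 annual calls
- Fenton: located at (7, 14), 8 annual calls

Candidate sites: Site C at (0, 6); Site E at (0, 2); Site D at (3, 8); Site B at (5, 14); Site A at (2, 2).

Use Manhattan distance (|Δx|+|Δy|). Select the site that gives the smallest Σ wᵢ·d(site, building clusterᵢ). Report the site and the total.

Total weighted distance at each candidate:
  Site C (0, 6): total = 1177
  Site E (0, 2): total = 1077
  Site D (3, 8): total = 1134
  Site B (5, 14): total = 1642
  Site A (2, 2): total = 895
Minimum is at Site A with total 895 blocks.

Site A, total 895 blocks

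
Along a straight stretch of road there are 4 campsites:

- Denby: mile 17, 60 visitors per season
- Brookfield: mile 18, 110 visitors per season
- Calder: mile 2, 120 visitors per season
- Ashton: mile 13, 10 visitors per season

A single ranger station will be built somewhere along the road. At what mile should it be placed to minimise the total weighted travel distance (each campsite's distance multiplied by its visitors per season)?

x = 17

For a sum of weighted absolute distances on a line, the optimum is the weighted median (not the mean). Total weight W = 300; half-weight = 150.
Sort by position and accumulate weight:
  mile 2 (Calder, w=120) → cum 120
  mile 13 (Ashton, w=10) → cum 130
  mile 17 (Denby, w=60) → cum 190  ≥ 150 → median here
  mile 18 (Brookfield, w=110) → cum 300
Optimal location: mile 17.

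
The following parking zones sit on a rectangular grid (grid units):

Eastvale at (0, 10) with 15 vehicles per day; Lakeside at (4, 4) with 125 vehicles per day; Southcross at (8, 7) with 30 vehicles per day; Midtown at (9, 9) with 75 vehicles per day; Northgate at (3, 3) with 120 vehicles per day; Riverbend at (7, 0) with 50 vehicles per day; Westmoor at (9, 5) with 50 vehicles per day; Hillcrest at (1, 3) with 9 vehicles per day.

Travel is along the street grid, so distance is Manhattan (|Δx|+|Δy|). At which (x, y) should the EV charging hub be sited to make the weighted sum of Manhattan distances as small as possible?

Manhattan distance separates: Σwᵢ(|x−xᵢ|+|y−yᵢ|) = Σwᵢ|x−xᵢ| + Σwᵢ|y−yᵢ|, so x and y are optimised independently as 1-D weighted medians.
Total weight W = 474; half = 237.
x-coordinate, sorted with cumulative weight:
  x=0 (Eastvale, w=15) cum 15
  x=1 (Hillcrest, w=9) cum 24
  x=3 (Northgate, w=120) cum 144
  x=4 (Lakeside, w=125) cum 269  ← median
  x=7 (Riverbend, w=50) cum 319
  x=8 (Southcross, w=30) cum 349
  x=9 (Midtown, w=75) cum 424
  x=9 (Westmoor, w=50) cum 474
⇒ x* = 4
y-coordinate, sorted with cumulative weight:
  y=0 (Riverbend, w=50) cum 50
  y=3 (Northgate, w=120) cum 170
  y=3 (Hillcrest, w=9) cum 179
  y=4 (Lakeside, w=125) cum 304  ← median
  y=5 (Westmoor, w=50) cum 354
  y=7 (Southcross, w=30) cum 384
  y=9 (Midtown, w=75) cum 459
  y=10 (Eastvale, w=15) cum 474
⇒ y* = 4

(4, 4)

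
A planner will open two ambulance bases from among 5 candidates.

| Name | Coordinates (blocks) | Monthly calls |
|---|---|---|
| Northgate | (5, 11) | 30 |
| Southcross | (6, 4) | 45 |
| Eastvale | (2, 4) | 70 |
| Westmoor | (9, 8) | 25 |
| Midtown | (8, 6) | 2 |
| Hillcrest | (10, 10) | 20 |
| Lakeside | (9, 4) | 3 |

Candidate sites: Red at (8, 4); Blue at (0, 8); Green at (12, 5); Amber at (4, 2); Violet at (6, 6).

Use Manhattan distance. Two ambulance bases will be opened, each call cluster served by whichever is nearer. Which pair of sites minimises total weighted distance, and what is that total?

Evaluate every pair (each demand assigned to the nearer of the two):
  {Amber, Violet}: total = 854
  {Red, Amber}: total = 962
  {Green, Violet}: total = 971
  {Red, Violet}: total = 982
  {Blue, Violet}: total = 994
  {Red, Blue}: total = 1042
  {Green, Amber}: total = 1072
  {Red, Green}: total = 1082
  {Blue, Amber}: total = 1202
  {Blue, Green}: total = 1287
Best pair: {Amber, Violet} with total 854.

{Amber, Violet}, total 854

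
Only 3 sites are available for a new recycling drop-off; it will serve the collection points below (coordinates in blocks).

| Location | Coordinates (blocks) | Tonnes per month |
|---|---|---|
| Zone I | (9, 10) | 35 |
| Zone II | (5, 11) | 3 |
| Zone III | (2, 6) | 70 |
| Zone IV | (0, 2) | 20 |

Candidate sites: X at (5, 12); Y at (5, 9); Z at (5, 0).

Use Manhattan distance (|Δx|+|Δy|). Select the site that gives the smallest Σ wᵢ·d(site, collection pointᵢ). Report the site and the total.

Total weighted distance at each candidate:
  X (5, 12): total = 1143
  Y (5, 9): total = 841
  Z (5, 0): total = 1293
Minimum is at Y with total 841 blocks.

Y, total 841 blocks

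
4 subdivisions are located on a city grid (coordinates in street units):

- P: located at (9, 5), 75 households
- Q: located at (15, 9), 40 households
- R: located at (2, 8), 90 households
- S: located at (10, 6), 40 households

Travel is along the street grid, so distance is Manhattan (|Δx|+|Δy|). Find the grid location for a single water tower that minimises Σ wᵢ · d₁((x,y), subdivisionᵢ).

Manhattan distance separates: Σwᵢ(|x−xᵢ|+|y−yᵢ|) = Σwᵢ|x−xᵢ| + Σwᵢ|y−yᵢ|, so x and y are optimised independently as 1-D weighted medians.
Total weight W = 245; half = 122.5.
x-coordinate, sorted with cumulative weight:
  x=2 (R, w=90) cum 90
  x=9 (P, w=75) cum 165  ← median
  x=10 (S, w=40) cum 205
  x=15 (Q, w=40) cum 245
⇒ x* = 9
y-coordinate, sorted with cumulative weight:
  y=5 (P, w=75) cum 75
  y=6 (S, w=40) cum 115
  y=8 (R, w=90) cum 205  ← median
  y=9 (Q, w=40) cum 245
⇒ y* = 8

(9, 8)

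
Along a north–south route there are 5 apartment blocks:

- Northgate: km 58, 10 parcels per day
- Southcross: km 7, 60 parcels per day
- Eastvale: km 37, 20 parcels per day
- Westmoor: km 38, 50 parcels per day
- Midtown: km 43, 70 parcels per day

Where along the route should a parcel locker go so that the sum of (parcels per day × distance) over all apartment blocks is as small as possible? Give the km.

For a sum of weighted absolute distances on a line, the optimum is the weighted median (not the mean). Total weight W = 210; half-weight = 105.
Sort by position and accumulate weight:
  km 7 (Southcross, w=60) → cum 60
  km 37 (Eastvale, w=20) → cum 80
  km 38 (Westmoor, w=50) → cum 130  ≥ 105 → median here
  km 43 (Midtown, w=70) → cum 200
  km 58 (Northgate, w=10) → cum 210
Optimal location: km 38.

x = 38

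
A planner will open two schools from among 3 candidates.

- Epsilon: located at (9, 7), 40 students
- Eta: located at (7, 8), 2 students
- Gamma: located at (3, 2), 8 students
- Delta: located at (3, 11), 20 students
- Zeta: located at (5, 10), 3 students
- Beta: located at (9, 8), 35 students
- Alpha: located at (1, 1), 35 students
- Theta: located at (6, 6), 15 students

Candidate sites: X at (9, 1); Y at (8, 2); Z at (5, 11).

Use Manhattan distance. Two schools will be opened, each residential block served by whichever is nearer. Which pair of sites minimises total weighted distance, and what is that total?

Evaluate every pair (each demand assigned to the nearer of the two):
  {Y, Z}: total = 948
  {X, Z}: total = 964
  {X, Y}: total = 1222
Best pair: {Y, Z} with total 948.

{Y, Z}, total 948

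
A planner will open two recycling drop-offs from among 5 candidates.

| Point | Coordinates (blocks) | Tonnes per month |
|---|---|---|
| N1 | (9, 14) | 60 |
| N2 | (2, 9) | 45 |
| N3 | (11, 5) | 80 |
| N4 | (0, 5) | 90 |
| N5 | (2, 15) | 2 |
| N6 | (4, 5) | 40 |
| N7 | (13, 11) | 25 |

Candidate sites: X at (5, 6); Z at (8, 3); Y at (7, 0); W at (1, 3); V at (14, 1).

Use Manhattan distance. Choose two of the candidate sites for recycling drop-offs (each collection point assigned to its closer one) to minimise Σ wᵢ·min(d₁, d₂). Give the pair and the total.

{X, W}, total 2249

Evaluate every pair (each demand assigned to the nearer of the two):
  {X, W}: total = 2249
  {Z, W}: total = 2256
  {X, Z}: total = 2359
  {X, V}: total = 2469
  {X, Y}: total = 2519
  {W, V}: total = 2726
  {Y, W}: total = 2916
  {Z, V}: total = 3111
  {Z, Y}: total = 3161
  {Y, V}: total = 3865
Best pair: {X, W} with total 2249.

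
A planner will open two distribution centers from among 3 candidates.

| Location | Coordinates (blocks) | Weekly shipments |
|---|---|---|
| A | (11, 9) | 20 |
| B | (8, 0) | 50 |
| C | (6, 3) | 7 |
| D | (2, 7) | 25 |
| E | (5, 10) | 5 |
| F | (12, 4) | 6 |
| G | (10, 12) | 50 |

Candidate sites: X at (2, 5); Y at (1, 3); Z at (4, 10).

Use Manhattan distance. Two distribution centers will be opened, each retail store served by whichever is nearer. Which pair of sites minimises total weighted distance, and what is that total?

{X, Z}, total 1273

Evaluate every pair (each demand assigned to the nearer of the two):
  {X, Z}: total = 1273
  {Y, Z}: total = 1297
  {X, Y}: total = 1701
Best pair: {X, Z} with total 1273.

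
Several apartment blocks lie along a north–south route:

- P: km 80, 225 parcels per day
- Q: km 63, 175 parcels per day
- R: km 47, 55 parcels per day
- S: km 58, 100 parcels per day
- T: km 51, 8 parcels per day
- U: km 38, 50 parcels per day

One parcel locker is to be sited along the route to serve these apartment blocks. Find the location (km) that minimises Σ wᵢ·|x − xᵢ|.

x = 63

For a sum of weighted absolute distances on a line, the optimum is the weighted median (not the mean). Total weight W = 613; half-weight = 306.5.
Sort by position and accumulate weight:
  km 38 (U, w=50) → cum 50
  km 47 (R, w=55) → cum 105
  km 51 (T, w=8) → cum 113
  km 58 (S, w=100) → cum 213
  km 63 (Q, w=175) → cum 388  ≥ 306.5 → median here
  km 80 (P, w=225) → cum 613
Optimal location: km 63.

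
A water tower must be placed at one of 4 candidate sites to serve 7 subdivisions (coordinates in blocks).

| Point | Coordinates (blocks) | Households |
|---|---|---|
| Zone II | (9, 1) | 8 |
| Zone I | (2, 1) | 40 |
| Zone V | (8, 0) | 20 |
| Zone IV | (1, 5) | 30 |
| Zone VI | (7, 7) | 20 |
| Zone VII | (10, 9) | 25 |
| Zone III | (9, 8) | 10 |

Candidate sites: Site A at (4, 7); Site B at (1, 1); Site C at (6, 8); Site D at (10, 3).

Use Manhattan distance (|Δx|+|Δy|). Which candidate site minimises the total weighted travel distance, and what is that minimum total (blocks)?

Site A, total 1098 blocks

Total weighted distance at each candidate:
  Site A (4, 7): total = 1098
  Site B (1, 1): total = 1199
  Site C (6, 8): total = 1155
  Site D (10, 3): total = 1204
Minimum is at Site A with total 1098 blocks.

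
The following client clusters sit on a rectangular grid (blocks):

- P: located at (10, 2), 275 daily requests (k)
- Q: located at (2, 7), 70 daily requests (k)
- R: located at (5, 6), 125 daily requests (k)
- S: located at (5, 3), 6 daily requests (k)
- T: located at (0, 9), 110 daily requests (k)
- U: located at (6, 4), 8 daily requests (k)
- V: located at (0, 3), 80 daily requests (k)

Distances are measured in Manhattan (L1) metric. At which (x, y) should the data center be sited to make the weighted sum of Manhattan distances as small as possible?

Manhattan distance separates: Σwᵢ(|x−xᵢ|+|y−yᵢ|) = Σwᵢ|x−xᵢ| + Σwᵢ|y−yᵢ|, so x and y are optimised independently as 1-D weighted medians.
Total weight W = 674; half = 337.
x-coordinate, sorted with cumulative weight:
  x=0 (T, w=110) cum 110
  x=0 (V, w=80) cum 190
  x=2 (Q, w=70) cum 260
  x=5 (R, w=125) cum 385  ← median
  x=5 (S, w=6) cum 391
  x=6 (U, w=8) cum 399
  x=10 (P, w=275) cum 674
⇒ x* = 5
y-coordinate, sorted with cumulative weight:
  y=2 (P, w=275) cum 275
  y=3 (S, w=6) cum 281
  y=3 (V, w=80) cum 361  ← median
  y=4 (U, w=8) cum 369
  y=6 (R, w=125) cum 494
  y=7 (Q, w=70) cum 564
  y=9 (T, w=110) cum 674
⇒ y* = 3

(5, 3)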